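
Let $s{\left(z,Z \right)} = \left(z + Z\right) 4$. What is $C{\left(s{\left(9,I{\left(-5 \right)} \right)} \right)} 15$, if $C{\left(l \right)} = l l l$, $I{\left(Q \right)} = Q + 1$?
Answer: $120000$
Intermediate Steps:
$I{\left(Q \right)} = 1 + Q$
$s{\left(z,Z \right)} = 4 Z + 4 z$ ($s{\left(z,Z \right)} = \left(Z + z\right) 4 = 4 Z + 4 z$)
$C{\left(l \right)} = l^{3}$ ($C{\left(l \right)} = l^{2} l = l^{3}$)
$C{\left(s{\left(9,I{\left(-5 \right)} \right)} \right)} 15 = \left(4 \left(1 - 5\right) + 4 \cdot 9\right)^{3} \cdot 15 = \left(4 \left(-4\right) + 36\right)^{3} \cdot 15 = \left(-16 + 36\right)^{3} \cdot 15 = 20^{3} \cdot 15 = 8000 \cdot 15 = 120000$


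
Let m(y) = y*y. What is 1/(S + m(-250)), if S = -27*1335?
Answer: 1/26455 ≈ 3.7800e-5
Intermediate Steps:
m(y) = y²
S = -36045
1/(S + m(-250)) = 1/(-36045 + (-250)²) = 1/(-36045 + 62500) = 1/26455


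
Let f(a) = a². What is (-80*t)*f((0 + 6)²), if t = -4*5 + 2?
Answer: 1866240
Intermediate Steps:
t = -18 (t = -20 + 2 = -18)
(-80*t)*f((0 + 6)²) = (-80*(-18))*((0 + 6)²)² = 1440*(6²)² = 1440*36² = 1440*1296 = 1866240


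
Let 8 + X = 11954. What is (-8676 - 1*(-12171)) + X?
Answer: 15441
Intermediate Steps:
X = 11946 (X = -8 + 11954 = 11946)
(-8676 - 1*(-12171)) + X = (-8676 - 1*(-12171)) + 11946 = (-8676 + 12171) + 11946 = 3495 + 11946 = 15441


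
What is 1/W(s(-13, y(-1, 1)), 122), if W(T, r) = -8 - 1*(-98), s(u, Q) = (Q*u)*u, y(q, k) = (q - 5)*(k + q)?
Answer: 1/90 ≈ 0.011111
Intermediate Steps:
y(q, k) = (-5 + q)*(k + q)
s(u, Q) = Q*u**2
W(T, r) = 90 (W(T, r) = -8 + 98 = 90)
1/W(s(-13, y(-1, 1)), 122) = 1/90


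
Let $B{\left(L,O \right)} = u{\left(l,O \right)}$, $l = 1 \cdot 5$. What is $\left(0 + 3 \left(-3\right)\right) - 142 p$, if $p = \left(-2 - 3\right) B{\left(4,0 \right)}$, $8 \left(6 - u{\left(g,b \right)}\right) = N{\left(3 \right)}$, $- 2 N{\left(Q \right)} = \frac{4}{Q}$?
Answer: $\frac{25861}{6} \approx 4310.2$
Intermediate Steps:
$N{\left(Q \right)} = - \frac{2}{Q}$ ($N{\left(Q \right)} = - \frac{4 \frac{1}{Q}}{2} = - \frac{2}{Q}$)
$l = 5$
$u{\left(g,b \right)} = \frac{73}{12}$ ($u{\left(g,b \right)} = 6 - \frac{\left(-2\right) \frac{1}{3}}{8} = 6 - - \frac{1}{12} = 6 + \frac{1}{12} = \frac{73}{12}$)
$B{\left(L,O \right)} = \frac{73}{12}$
$p = - \frac{365}{12}$ ($p = \left(-2 - 3\right) \frac{73}{12} = \left(-5\right) \frac{73}{12} = - \frac{365}{12} \approx -30.417$)
$\left(0 + 3 \left(-3\right)\right) - 142 p = \left(0 + 3 \left(-3\right)\right) - - \frac{25915}{6} = \left(0 - 9\right) + \frac{25915}{6} = -9 + \frac{25915}{6} = \frac{25861}{6}$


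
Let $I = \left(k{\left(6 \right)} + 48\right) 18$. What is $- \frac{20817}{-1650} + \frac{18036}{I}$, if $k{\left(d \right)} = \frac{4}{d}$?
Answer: $\frac{1333197}{40150} \approx 33.205$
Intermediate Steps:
$I = 876$ ($I = \left(\frac{4}{6} + 48\right) 18 = \left(4 \cdot \frac{1}{6} + 48\right) 18 = \left(\frac{2}{3} + 48\right) 18 = \frac{146}{3} \cdot 18 = 876$)
$- \frac{20817}{-1650} + \frac{18036}{I} = - \frac{20817}{-1650} + \frac{18036}{876} = \left(-20817\right) \left(- \frac{1}{1650}\right) + 18036 \cdot \frac{1}{876} = \frac{6939}{550} + \frac{1503}{73} = \frac{1333197}{40150}$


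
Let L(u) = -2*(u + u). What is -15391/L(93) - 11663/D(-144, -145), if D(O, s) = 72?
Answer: -269207/2232 ≈ -120.61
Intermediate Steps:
L(u) = -4*u
-15391/L(93) - 11663/D(-144, -145) = -15391/((-4*93)) - 11663/72 = -15391/(-372) - 11663*1/72 = -15391*(-1/372) - 11663/72 = 15391/372 - 11663/72 = -269207/2232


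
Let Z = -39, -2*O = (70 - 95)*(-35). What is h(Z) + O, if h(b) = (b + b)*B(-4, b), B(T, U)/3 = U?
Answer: 17377/2 ≈ 8688.5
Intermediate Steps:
O = -875/2 (O = -(70 - 95)*(-35)/2 = -(-25)*(-35)/2 = -½*875 = -875/2 ≈ -437.50)
B(T, U) = 3*U
h(b) = 6*b² (h(b) = (b + b)*(3*b) = (2*b)*(3*b) = 6*b²)
h(Z) + O = 6*(-39)² - 875/2 = 6*1521 - 875/2 = 9126 - 875/2 = 17377/2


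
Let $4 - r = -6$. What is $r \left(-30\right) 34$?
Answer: $-10200$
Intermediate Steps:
$r = 10$ ($r = 4 - -6 = 4 + 6 = 10$)
$r \left(-30\right) 34 = 10 \left(-30\right) 34 = \left(-300\right) 34 = -10200$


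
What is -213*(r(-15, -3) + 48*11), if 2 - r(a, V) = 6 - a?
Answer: -108417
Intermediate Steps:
r(a, V) = -4 + a (r(a, V) = 2 - (6 - a) = 2 + (-6 + a) = -4 + a)
-213*(r(-15, -3) + 48*11) = -213*((-4 - 15) + 48*11) = -213*(-19 + 528) = -213*509 = -108417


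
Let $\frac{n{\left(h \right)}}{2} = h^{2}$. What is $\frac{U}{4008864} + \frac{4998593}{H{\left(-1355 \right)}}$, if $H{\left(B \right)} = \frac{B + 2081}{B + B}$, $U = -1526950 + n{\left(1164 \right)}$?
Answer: $- \frac{4525401721924219}{242536272} \approx -1.8659 \cdot 10^{7}$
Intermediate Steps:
$n{\left(h \right)} = 2 h^{2}$
$U = 1182842$ ($U = -1526950 + 2 \cdot 1164^{2} = -1526950 + 2 \cdot 1354896 = -1526950 + 2709792 = 1182842$)
$H{\left(B \right)} = \frac{2081 + B}{2 B}$
$\frac{U}{4008864} + \frac{4998593}{H{\left(-1355 \right)}} = \frac{1182842}{4008864} + \frac{4998593}{\frac{1}{2} \frac{1}{-1355} \left(2081 - 1355\right)} = 1182842 \cdot \frac{1}{4008864} + \frac{4998593}{\frac{1}{2} \left(- \frac{1}{1355}\right) 726} = \frac{591421}{2004432} + \frac{4998593}{- \frac{363}{1355}} = \frac{591421}{2004432} + 4998593 \left(- \frac{1355}{363}\right) = \frac{591421}{2004432} - \frac{6773093515}{363} = - \frac{4525401721924219}{242536272}$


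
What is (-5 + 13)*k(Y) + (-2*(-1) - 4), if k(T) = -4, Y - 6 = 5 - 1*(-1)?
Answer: -34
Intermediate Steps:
Y = 12 (Y = 6 + (5 - 1*(-1)) = 6 + (5 + 1) = 6 + 6 = 12)
(-5 + 13)*k(Y) + (-2*(-1) - 4) = (-5 + 13)*(-4) + (-2*(-1) - 4) = 8*(-4) + (2 - 4) = -32 - 2 = -34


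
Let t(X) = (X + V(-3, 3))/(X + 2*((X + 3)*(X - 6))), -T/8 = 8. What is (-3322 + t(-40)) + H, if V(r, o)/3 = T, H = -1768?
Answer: -147612/29 ≈ -5090.1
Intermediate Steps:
T = -64 (T = -8*8 = -64)
V(r, o) = -192 (V(r, o) = 3*(-64) = -192)
t(X) = (-192 + X)/(X + 2*(-6 + X)*(3 + X)) (t(X) = (X - 192)/(X + 2*((X + 3)*(X - 6))) = (-192 + X)/(X + 2*((3 + X)*(-6 + X))) = (-192 + X)/(X + 2*((-6 + X)*(3 + X))) = (-192 + X)/(X + 2*(-6 + X)*(3 + X)))
(-3322 + t(-40)) + H = (-3322 + (192 - 1*(-40))/(36 - 2*(-40)² + 5*(-40))) - 1768 = (-3322 + (192 + 40)/(36 - 2*1600 - 200)) - 1768 = (-3322 + 232/(36 - 3200 - 200)) - 1768 = (-3322 + 232/(-3364)) - 1768 = (-3322 - 1/3364*232) - 1768 = (-3322 - 2/29) - 1768 = -96340/29 - 1768 = -147612/29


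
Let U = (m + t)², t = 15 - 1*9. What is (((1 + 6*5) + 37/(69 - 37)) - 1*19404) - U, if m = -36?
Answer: -648699/32 ≈ -20272.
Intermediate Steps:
t = 6 (t = 15 - 9 = 6)
U = 900 (U = (-36 + 6)² = (-30)² = 900)
(((1 + 6*5) + 37/(69 - 37)) - 1*19404) - U = (((1 + 6*5) + 37/(69 - 37)) - 1*19404) - 1*900 = (((1 + 30) + 37/32) - 19404) - 900 = ((31 + 37*(1/32)) - 19404) - 900 = ((31 + 37/32) - 19404) - 900 = (1029/32 - 19404) - 900 = -619899/32 - 900 = -648699/32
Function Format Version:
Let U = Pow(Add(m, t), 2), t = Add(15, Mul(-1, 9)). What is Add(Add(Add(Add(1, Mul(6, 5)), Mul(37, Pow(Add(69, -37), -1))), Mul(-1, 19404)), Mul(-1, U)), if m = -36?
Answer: Rational(-648699, 32) ≈ -20272.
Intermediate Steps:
t = 6 (t = Add(15, -9) = 6)
U = 900 (U = Pow(Add(-36, 6), 2) = Pow(-30, 2) = 900)
Add(Add(Add(Add(1, Mul(6, 5)), Mul(37, Pow(Add(69, -37), -1))), Mul(-1, 19404)), Mul(-1, U)) = Add(Add(Add(Add(1, Mul(6, 5)), Mul(37, Pow(Add(69, -37), -1))), Mul(-1, 19404)), Mul(-1, 900)) = Add(Add(Add(Add(1, 30), Mul(37, Pow(32, -1))), -19404), -900) = Add(Add(Add(31, Mul(37, Rational(1, 32))), -19404), -900) = Add(Add(Add(31, Rational(37, 32)), -19404), -900) = Add(Add(Rational(1029, 32), -19404), -900) = Add(Rational(-619899, 32), -900) = Rational(-648699, 32)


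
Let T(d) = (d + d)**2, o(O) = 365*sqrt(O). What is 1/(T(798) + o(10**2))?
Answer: 1/2550866 ≈ 3.9202e-7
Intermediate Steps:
T(d) = 4*d**2 (T(d) = (2*d)**2 = 4*d**2)
1/(T(798) + o(10**2)) = 1/(4*798**2 + 365*sqrt(10**2)) = 1/(4*636804 + 365*sqrt(100)) = 1/(2547216 + 365*10) = 1/(2547216 + 3650) = 1/2550866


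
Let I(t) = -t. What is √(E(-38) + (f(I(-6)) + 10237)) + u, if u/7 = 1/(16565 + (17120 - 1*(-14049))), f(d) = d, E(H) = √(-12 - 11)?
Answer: 7/47734 + √(10243 + I*√23) ≈ 101.21 + 0.023693*I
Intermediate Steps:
E(H) = I*√23 (E(H) = √(-23) = I*√23)
u = 7/47734 (u = 7/(16565 + (17120 - 1*(-14049))) = 7/(16565 + (17120 + 14049)) = 7/(16565 + 31169) = 7/47734 ≈ 0.00014665)
√(E(-38) + (f(I(-6)) + 10237)) + u = √(I*√23 + (-1*(-6) + 10237)) + 7/47734 = √(I*√23 + (6 + 10237)) + 7/47734 = √(I*√23 + 10243) + 7/47734 = √(10243 + I*√23) + 7/47734 = 7/47734 + √(10243 + I*√23)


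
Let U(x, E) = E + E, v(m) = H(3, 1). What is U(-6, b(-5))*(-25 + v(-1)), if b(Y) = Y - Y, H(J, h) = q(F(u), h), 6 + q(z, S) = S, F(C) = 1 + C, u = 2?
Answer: 0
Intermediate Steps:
q(z, S) = -6 + S
H(J, h) = -6 + h
v(m) = -5 (v(m) = -6 + 1 = -5)
b(Y) = 0
U(x, E) = 2*E
U(-6, b(-5))*(-25 + v(-1)) = (2*0)*(-25 - 5) = 0*(-30) = 0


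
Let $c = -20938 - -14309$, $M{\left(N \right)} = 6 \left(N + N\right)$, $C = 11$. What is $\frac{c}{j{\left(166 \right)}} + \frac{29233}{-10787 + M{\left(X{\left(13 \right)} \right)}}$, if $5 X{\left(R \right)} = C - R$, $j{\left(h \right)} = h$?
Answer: $- \frac{381957601}{8957194} \approx -42.643$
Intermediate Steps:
$X{\left(R \right)} = \frac{11}{5} - \frac{R}{5}$ ($X{\left(R \right)} = \frac{11 - R}{5} = \frac{11}{5} - \frac{R}{5}$)
$M{\left(N \right)} = 12 N$ ($M{\left(N \right)} = 6 \cdot 2 N = 12 N$)
$c = -6629$ ($c = -20938 + 14309 = -6629$)
$\frac{c}{j{\left(166 \right)}} + \frac{29233}{-10787 + M{\left(X{\left(13 \right)} \right)}} = - \frac{6629}{166} + \frac{29233}{-10787 + 12 \left(\frac{11}{5} - \frac{13}{5}\right)} = \left(-6629\right) \frac{1}{166} + \frac{29233}{-10787 + 12 \left(\frac{11}{5} - \frac{13}{5}\right)} = - \frac{6629}{166} + \frac{29233}{-10787 + 12 \left(- \frac{2}{5}\right)} = - \frac{6629}{166} + \frac{29233}{-10787 - \frac{24}{5}} = - \frac{6629}{166} + \frac{29233}{- \frac{53959}{5}} = - \frac{6629}{166} + 29233 \left(- \frac{5}{53959}\right) = - \frac{6629}{166} - \frac{146165}{53959} = - \frac{381957601}{8957194}$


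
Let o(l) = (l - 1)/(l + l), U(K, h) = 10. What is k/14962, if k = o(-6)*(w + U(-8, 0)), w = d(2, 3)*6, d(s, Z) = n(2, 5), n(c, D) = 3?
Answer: 49/44886 ≈ 0.0010917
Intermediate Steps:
d(s, Z) = 3
o(l) = (-1 + l)/(2*l) (o(l) = (-1 + l)/((2*l)) = (-1 + l)*(1/(2*l)) = (-1 + l)/(2*l))
w = 18 (w = 3*6 = 18)
k = 49/3 (k = ((½)*(-1 - 6)/(-6))*(18 + 10) = ((½)*(-⅙)*(-7))*28 = (7/12)*28 = 49/3 ≈ 16.333)
k/14962 = (49/3)/14962 = (49/3)*(1/14962) = 49/44886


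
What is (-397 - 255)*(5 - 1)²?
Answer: -10432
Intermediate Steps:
(-397 - 255)*(5 - 1)² = -652*4² = -652*16 = -10432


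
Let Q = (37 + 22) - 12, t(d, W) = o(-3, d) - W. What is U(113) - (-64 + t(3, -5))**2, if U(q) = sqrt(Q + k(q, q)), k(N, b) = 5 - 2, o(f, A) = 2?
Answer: -3249 + 5*sqrt(2) ≈ -3241.9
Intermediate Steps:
t(d, W) = 2 - W
Q = 47 (Q = 59 - 12 = 47)
k(N, b) = 3
U(q) = 5*sqrt(2) (U(q) = sqrt(47 + 3) = sqrt(50) = 5*sqrt(2))
U(113) - (-64 + t(3, -5))**2 = 5*sqrt(2) - (-64 + (2 - 1*(-5)))**2 = 5*sqrt(2) - (-64 + (2 + 5))**2 = 5*sqrt(2) - (-64 + 7)**2 = 5*sqrt(2) - 1*(-57)**2 = 5*sqrt(2) - 1*3249 = 5*sqrt(2) - 3249 = -3249 + 5*sqrt(2)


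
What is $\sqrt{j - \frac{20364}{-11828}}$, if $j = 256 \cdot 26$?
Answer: $\frac{\sqrt{58214113031}}{2957} \approx 81.595$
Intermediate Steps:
$j = 6656$
$\sqrt{j - \frac{20364}{-11828}} = \sqrt{6656 - \frac{20364}{-11828}} = \sqrt{6656 - - \frac{5091}{2957}} = \sqrt{6656 + \frac{5091}{2957}} = \sqrt{\frac{19686883}{2957}} = \frac{\sqrt{58214113031}}{2957}$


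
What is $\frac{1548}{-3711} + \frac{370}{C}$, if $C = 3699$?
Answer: $- \frac{1450994}{4575663} \approx -0.31711$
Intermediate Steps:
$\frac{1548}{-3711} + \frac{370}{C} = \frac{1548}{-3711} + \frac{370}{3699} = 1548 \left(- \frac{1}{3711}\right) + 370 \cdot \frac{1}{3699} = - \frac{516}{1237} + \frac{370}{3699} = - \frac{1450994}{4575663}$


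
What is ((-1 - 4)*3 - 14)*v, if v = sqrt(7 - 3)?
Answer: -58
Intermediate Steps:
v = 2 (v = sqrt(4) = 2)
((-1 - 4)*3 - 14)*v = ((-1 - 4)*3 - 14)*2 = (-5*3 - 14)*2 = (-15 - 14)*2 = -29*2 = -58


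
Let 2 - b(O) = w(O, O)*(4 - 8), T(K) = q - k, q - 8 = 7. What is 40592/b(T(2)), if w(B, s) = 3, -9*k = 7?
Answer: 20296/7 ≈ 2899.4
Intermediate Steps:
k = -7/9 (k = -⅑*7 = -7/9 ≈ -0.77778)
q = 15 (q = 8 + 7 = 15)
T(K) = 142/9 (T(K) = 15 - 1*(-7/9) = 15 + 7/9 = 142/9)
b(O) = 14 (b(O) = 2 - 3*(4 - 8) = 2 - 3*(-4) = 2 - 1*(-12) = 2 + 12 = 14)
40592/b(T(2)) = 40592/14 = 40592*(1/14) = 20296/7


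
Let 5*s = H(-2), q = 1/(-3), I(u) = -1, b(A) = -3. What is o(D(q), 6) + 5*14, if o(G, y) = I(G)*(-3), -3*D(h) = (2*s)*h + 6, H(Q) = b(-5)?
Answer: 73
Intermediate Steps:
H(Q) = -3
q = -1/3 (q = 1*(-1/3) = -1/3 ≈ -0.33333)
s = -3/5 (s = (1/5)*(-3) = -3/5 ≈ -0.60000)
D(h) = -2 + 2*h/5 (D(h) = -((2*(-3/5))*h + 6)/3 = -(-6*h/5 + 6)/3 = -(6 - 6*h/5)/3 = -2 + 2*h/5)
o(G, y) = 3 (o(G, y) = -1*(-3) = 3)
o(D(q), 6) + 5*14 = 3 + 5*14 = 3 + 70 = 73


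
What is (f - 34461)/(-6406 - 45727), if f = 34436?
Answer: 25/52133 ≈ 0.00047954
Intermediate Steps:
(f - 34461)/(-6406 - 45727) = (34436 - 34461)/(-6406 - 45727) = -25/(-52133) = -25*(-1/52133) = 25/52133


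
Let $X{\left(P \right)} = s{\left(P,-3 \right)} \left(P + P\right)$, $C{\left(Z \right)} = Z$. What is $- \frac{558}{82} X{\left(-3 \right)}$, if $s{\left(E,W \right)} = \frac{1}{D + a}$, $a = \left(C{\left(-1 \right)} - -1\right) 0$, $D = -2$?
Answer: $- \frac{837}{41} \approx -20.415$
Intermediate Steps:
$a = 0$ ($a = \left(-1 - -1\right) 0 = \left(-1 + \left(-3 + 4\right)\right) 0 = \left(-1 + 1\right) 0 = 0 \cdot 0 = 0$)
$s{\left(E,W \right)} = - \frac{1}{2}$ ($s{\left(E,W \right)} = \frac{1}{-2 + 0} = \frac{1}{-2} = - \frac{1}{2}$)
$X{\left(P \right)} = - P$ ($X{\left(P \right)} = - \frac{P + P}{2} = - \frac{2 P}{2} = - P$)
$- \frac{558}{82} X{\left(-3 \right)} = - \frac{558}{82} \left(\left(-1\right) \left(-3\right)\right) = \left(-558\right) \frac{1}{82} \cdot 3 = \left(- \frac{279}{41}\right) 3 = - \frac{837}{41}$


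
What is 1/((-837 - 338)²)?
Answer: 1/1380625 ≈ 7.2431e-7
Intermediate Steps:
1/((-837 - 338)²) = 1/((-1175)²) = 1/1380625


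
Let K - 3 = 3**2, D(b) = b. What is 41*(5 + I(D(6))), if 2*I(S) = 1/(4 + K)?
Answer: 6601/32 ≈ 206.28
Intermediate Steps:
K = 12 (K = 3 + 3**2 = 3 + 9 = 12)
I(S) = 1/32 (I(S) = 1/(2*(4 + 12)) = (1/2)/16 = (1/2)*(1/16) = 1/32)
41*(5 + I(D(6))) = 41*(5 + 1/32) = 41*(161/32) = 6601/32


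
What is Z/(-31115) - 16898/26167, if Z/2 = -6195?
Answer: -5759204/23262463 ≈ -0.24758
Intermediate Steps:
Z = -12390 (Z = 2*(-6195) = -12390)
Z/(-31115) - 16898/26167 = -12390/(-31115) - 16898/26167 = -12390*(-1/31115) - 16898*1/26167 = 354/889 - 16898/26167 = -5759204/23262463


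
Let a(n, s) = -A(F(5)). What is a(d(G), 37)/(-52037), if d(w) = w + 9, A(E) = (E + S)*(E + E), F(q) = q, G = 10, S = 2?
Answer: 70/52037 ≈ 0.0013452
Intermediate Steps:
A(E) = 2*E*(2 + E) (A(E) = (E + 2)*(E + E) = (2 + E)*(2*E) = 2*E*(2 + E))
d(w) = 9 + w
a(n, s) = -70 (a(n, s) = -2*5*(2 + 5) = -2*5*7 = -1*70 = -70)
a(d(G), 37)/(-52037) = -70/(-52037) = -70*(-1/52037) = 70/52037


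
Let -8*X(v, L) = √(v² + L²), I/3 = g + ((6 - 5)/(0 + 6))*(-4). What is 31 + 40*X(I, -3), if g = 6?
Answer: 31 - 5*√265 ≈ -50.394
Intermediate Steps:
I = 16 (I = 3*(6 + ((6 - 5)/(0 + 6))*(-4)) = 3*(6 + (1/6)*(-4)) = 3*(6 + (1*(⅙))*(-4)) = 3*(6 + (⅙)*(-4)) = 3*(6 - ⅔) = 3*(16/3) = 16)
X(v, L) = -√(L² + v²)/8 (X(v, L) = -√(v² + L²)/8 = -√(L² + v²)/8)
31 + 40*X(I, -3) = 31 + 40*(-√((-3)² + 16²)/8) = 31 + 40*(-√(9 + 256)/8) = 31 + 40*(-√265/8) = 31 - 5*√265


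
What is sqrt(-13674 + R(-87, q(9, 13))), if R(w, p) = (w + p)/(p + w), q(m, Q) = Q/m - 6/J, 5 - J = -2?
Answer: 11*I*sqrt(113) ≈ 116.93*I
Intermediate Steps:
J = 7 (J = 5 - 1*(-2) = 5 + 2 = 7)
q(m, Q) = -6/7 + Q/m (q(m, Q) = Q/m - 6/7 = -6/7 + Q/m)
R(w, p) = 1 (R(w, p) = (p + w)/(p + w) = 1)
sqrt(-13674 + R(-87, q(9, 13))) = sqrt(-13674 + 1) = sqrt(-13673) = 11*I*sqrt(113)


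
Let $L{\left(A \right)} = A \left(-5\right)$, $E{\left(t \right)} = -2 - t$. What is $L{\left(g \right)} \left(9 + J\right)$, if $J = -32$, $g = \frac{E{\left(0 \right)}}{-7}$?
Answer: $\frac{230}{7} \approx 32.857$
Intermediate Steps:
$g = \frac{2}{7}$ ($g = \frac{-2 - 0}{-7} = \left(-2 + 0\right) \left(- \frac{1}{7}\right) = \left(-2\right) \left(- \frac{1}{7}\right) = \frac{2}{7} \approx 0.28571$)
$L{\left(A \right)} = - 5 A$
$L{\left(g \right)} \left(9 + J\right) = \left(-5\right) \frac{2}{7} \left(9 - 32\right) = \left(- \frac{10}{7}\right) \left(-23\right) = \frac{230}{7}$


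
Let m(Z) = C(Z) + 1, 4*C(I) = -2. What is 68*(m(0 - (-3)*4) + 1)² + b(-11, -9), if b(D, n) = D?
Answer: 142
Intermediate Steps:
C(I) = -½ (C(I) = (¼)*(-2) = -½)
m(Z) = ½ (m(Z) = -½ + 1 = ½)
68*(m(0 - (-3)*4) + 1)² + b(-11, -9) = 68*(½ + 1)² - 11 = 68*(3/2)² - 11 = 68*(9/4) - 11 = 153 - 11 = 142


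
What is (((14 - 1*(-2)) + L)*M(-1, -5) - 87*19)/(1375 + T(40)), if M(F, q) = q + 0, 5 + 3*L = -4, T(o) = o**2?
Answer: -1718/2975 ≈ -0.57748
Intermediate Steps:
L = -3 (L = -5/3 + (1/3)*(-4) = -5/3 - 4/3 = -3)
M(F, q) = q
(((14 - 1*(-2)) + L)*M(-1, -5) - 87*19)/(1375 + T(40)) = (((14 - 1*(-2)) - 3)*(-5) - 87*19)/(1375 + 40**2) = (((14 + 2) - 3)*(-5) - 1653)/(1375 + 1600) = ((16 - 3)*(-5) - 1653)/2975 = (13*(-5) - 1653)*(1/2975) = (-65 - 1653)*(1/2975) = -1718*1/2975 = -1718/2975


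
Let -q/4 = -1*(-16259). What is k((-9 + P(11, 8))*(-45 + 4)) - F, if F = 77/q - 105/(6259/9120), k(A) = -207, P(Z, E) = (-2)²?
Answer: -21982531525/407060324 ≈ -54.003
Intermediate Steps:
P(Z, E) = 4
q = -65036 (q = -(-4)*(-16259) = -4*16259 = -65036)
F = -62278955543/407060324 (F = 77/(-65036) - 105/(6259/9120) = 77*(-1/65036) - 105/(6259*(1/9120)) = -77/65036 - 105/6259/9120 = -77/65036 - 105*9120/6259 = -77/65036 - 957600/6259 = -62278955543/407060324 ≈ -153.00)
k((-9 + P(11, 8))*(-45 + 4)) - F = -207 - 1*(-62278955543/407060324) = -207 + 62278955543/407060324 = -21982531525/407060324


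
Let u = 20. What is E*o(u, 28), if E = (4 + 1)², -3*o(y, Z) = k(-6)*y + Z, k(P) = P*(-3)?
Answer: -9700/3 ≈ -3233.3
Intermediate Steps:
k(P) = -3*P
o(y, Z) = -6*y - Z/3 (o(y, Z) = -((-3*(-6))*y + Z)/3 = -(18*y + Z)/3 = -(Z + 18*y)/3 = -6*y - Z/3)
E = 25 (E = 5² = 25)
E*o(u, 28) = 25*(-6*20 - ⅓*28) = 25*(-120 - 28/3) = 25*(-388/3) = -9700/3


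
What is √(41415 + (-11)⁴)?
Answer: 14*√286 ≈ 236.76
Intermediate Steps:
√(41415 + (-11)⁴) = √(41415 + 14641) = √56056 = 14*√286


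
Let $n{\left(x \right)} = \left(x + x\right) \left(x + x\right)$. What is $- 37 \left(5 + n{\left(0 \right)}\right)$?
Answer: $-185$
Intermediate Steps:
$n{\left(x \right)} = 4 x^{2}$ ($n{\left(x \right)} = 2 x 2 x = 4 x^{2}$)
$- 37 \left(5 + n{\left(0 \right)}\right) = - 37 \left(5 + 4 \cdot 0^{2}\right) = - 37 \left(5 + 4 \cdot 0\right) = - 37 \left(5 + 0\right) = \left(-37\right) 5 = -185$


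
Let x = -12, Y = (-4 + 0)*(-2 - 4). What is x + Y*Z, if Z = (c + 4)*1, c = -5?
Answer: -36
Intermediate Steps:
Y = 24 (Y = -4*(-6) = 24)
Z = -1 (Z = (-5 + 4)*1 = -1*1 = -1)
x + Y*Z = -12 + 24*(-1) = -12 - 24 = -36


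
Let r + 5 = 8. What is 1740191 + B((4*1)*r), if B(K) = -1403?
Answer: 1738788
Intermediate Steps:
r = 3 (r = -5 + 8 = 3)
1740191 + B((4*1)*r) = 1740191 - 1403 = 1738788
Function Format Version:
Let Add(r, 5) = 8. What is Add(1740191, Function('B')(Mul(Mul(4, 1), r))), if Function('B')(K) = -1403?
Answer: 1738788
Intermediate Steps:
r = 3 (r = Add(-5, 8) = 3)
Add(1740191, Function('B')(Mul(Mul(4, 1), r))) = Add(1740191, -1403) = 1738788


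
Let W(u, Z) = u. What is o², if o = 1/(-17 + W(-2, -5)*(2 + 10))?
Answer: 1/1681 ≈ 0.00059488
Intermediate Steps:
o = -1/41 (o = 1/(-17 - 2*(2 + 10)) = 1/(-17 - 2*12) = 1/(-17 - 24) = 1/(-41) = -1/41 ≈ -0.024390)
o² = (-1/41)² = 1/1681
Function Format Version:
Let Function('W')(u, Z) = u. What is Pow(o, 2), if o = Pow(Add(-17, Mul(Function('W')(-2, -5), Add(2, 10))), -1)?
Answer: Rational(1, 1681) ≈ 0.00059488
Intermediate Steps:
o = Rational(-1, 41) (o = Pow(Add(-17, Mul(-2, Add(2, 10))), -1) = Pow(Add(-17, Mul(-2, 12)), -1) = Pow(Add(-17, -24), -1) = Pow(-41, -1) = Rational(-1, 41) ≈ -0.024390)
Pow(o, 2) = Pow(Rational(-1, 41), 2) = Rational(1, 1681)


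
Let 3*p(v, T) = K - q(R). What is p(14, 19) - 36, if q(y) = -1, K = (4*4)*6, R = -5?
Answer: -11/3 ≈ -3.6667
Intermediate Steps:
K = 96 (K = 16*6 = 96)
p(v, T) = 97/3 (p(v, T) = (96 - 1*(-1))/3 = (96 + 1)/3 = (1/3)*97 = 97/3)
p(14, 19) - 36 = 97/3 - 36 = -11/3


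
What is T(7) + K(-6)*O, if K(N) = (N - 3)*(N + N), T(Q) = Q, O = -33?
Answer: -3557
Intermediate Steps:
K(N) = 2*N*(-3 + N) (K(N) = (-3 + N)*(2*N) = 2*N*(-3 + N))
T(7) + K(-6)*O = 7 + (2*(-6)*(-3 - 6))*(-33) = 7 + (2*(-6)*(-9))*(-33) = 7 + 108*(-33) = 7 - 3564 = -3557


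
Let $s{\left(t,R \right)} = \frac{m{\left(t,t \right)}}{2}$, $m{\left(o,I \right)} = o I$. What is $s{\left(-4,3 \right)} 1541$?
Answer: $12328$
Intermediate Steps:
$m{\left(o,I \right)} = I o$
$s{\left(t,R \right)} = \frac{t^{2}}{2}$ ($s{\left(t,R \right)} = \frac{t t}{2} = t^{2} \cdot \frac{1}{2} = \frac{t^{2}}{2}$)
$s{\left(-4,3 \right)} 1541 = \frac{\left(-4\right)^{2}}{2} \cdot 1541 = \frac{1}{2} \cdot 16 \cdot 1541 = 8 \cdot 1541 = 12328$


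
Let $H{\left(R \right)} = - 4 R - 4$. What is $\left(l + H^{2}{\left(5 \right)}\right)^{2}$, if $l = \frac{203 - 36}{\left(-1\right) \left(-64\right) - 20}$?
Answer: $\frac{650811121}{1936} \approx 3.3616 \cdot 10^{5}$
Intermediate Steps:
$l = \frac{167}{44}$ ($l = \frac{167}{64 - 20} = \frac{167}{44} \approx 3.7955$)
$H{\left(R \right)} = -4 - 4 R$
$\left(l + H^{2}{\left(5 \right)}\right)^{2} = \left(\frac{167}{44} + \left(-4 - 20\right)^{2}\right)^{2} = \left(\frac{167}{44} + \left(-24\right)^{2}\right)^{2} = \left(\frac{167}{44} + 576\right)^{2} = \left(\frac{25511}{44}\right)^{2} = \frac{650811121}{1936}$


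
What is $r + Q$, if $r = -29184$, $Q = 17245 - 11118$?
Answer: $-23057$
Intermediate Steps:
$Q = 6127$ ($Q = 17245 - 11118 = 6127$)
$r + Q = -29184 + 6127 = -23057$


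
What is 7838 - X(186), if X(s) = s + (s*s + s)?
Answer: -27130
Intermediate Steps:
X(s) = s² + 2*s (X(s) = s + (s² + s) = s + (s + s²) = s² + 2*s)
7838 - X(186) = 7838 - 186*(2 + 186) = 7838 - 186*188 = 7838 - 1*34968 = 7838 - 34968 = -27130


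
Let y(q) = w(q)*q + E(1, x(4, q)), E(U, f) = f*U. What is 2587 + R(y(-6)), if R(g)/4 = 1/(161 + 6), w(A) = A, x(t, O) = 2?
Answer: 432033/167 ≈ 2587.0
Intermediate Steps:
E(U, f) = U*f
y(q) = 2 + q**2 (y(q) = q*q + 1*2 = q**2 + 2 = 2 + q**2)
R(g) = 4/167 (R(g) = 4/(161 + 6) = 4/167)
2587 + R(y(-6)) = 2587 + 4/167 = 432033/167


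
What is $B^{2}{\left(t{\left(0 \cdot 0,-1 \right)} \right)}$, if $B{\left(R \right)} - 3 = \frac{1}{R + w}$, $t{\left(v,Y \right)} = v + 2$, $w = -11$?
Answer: $\frac{676}{81} \approx 8.3457$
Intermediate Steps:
$t{\left(v,Y \right)} = 2 + v$
$B{\left(R \right)} = 3 + \frac{1}{-11 + R}$ ($B{\left(R \right)} = 3 + \frac{1}{R - 11} = 3 + \frac{1}{-11 + R}$)
$B^{2}{\left(t{\left(0 \cdot 0,-1 \right)} \right)} = \left(\frac{-32 + 3 \left(2 + 0 \cdot 0\right)}{-11 + \left(2 + 0 \cdot 0\right)}\right)^{2} = \left(\frac{-32 + 3 \left(2 + 0\right)}{-11 + \left(2 + 0\right)}\right)^{2} = \left(\frac{-32 + 3 \cdot 2}{-11 + 2}\right)^{2} = \left(\frac{-32 + 6}{-9}\right)^{2} = \left(\left(- \frac{1}{9}\right) \left(-26\right)\right)^{2} = \left(\frac{26}{9}\right)^{2} = \frac{676}{81}$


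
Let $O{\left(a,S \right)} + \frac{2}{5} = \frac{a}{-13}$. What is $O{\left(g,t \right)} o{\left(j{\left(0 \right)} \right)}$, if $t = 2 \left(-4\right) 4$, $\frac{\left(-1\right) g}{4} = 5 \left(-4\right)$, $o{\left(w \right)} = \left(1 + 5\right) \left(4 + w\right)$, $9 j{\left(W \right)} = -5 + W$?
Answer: $- \frac{8804}{65} \approx -135.45$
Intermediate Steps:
$j{\left(W \right)} = - \frac{5}{9} + \frac{W}{9}$ ($j{\left(W \right)} = \frac{-5 + W}{9} = - \frac{5}{9} + \frac{W}{9}$)
$o{\left(w \right)} = 24 + 6 w$ ($o{\left(w \right)} = 6 \left(4 + w\right) = 24 + 6 w$)
$g = 80$ ($g = - 4 \cdot 5 \left(-4\right) = \left(-4\right) \left(-20\right) = 80$)
$t = -32$ ($t = \left(-8\right) 4 = -32$)
$O{\left(a,S \right)} = - \frac{2}{5} - \frac{a}{13}$ ($O{\left(a,S \right)} = - \frac{2}{5} + \frac{a}{-13} = - \frac{2}{5} + a \left(- \frac{1}{13}\right) = - \frac{2}{5} - \frac{a}{13}$)
$O{\left(g,t \right)} o{\left(j{\left(0 \right)} \right)} = \left(- \frac{2}{5} - \frac{80}{13}\right) \left(24 + 6 \left(- \frac{5}{9} + \frac{1}{9} \cdot 0\right)\right) = \left(- \frac{2}{5} - \frac{80}{13}\right) \left(24 + 6 \left(- \frac{5}{9} + 0\right)\right) = - \frac{426 \left(24 + 6 \left(- \frac{5}{9}\right)\right)}{65} = - \frac{426 \left(24 - \frac{10}{3}\right)}{65} = \left(- \frac{426}{65}\right) \frac{62}{3} = - \frac{8804}{65}$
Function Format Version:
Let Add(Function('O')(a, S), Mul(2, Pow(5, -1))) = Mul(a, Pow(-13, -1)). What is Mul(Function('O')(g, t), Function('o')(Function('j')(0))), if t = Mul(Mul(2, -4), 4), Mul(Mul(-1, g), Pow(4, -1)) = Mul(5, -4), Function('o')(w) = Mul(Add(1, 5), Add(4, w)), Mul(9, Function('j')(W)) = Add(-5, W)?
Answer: Rational(-8804, 65) ≈ -135.45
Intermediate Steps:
Function('j')(W) = Add(Rational(-5, 9), Mul(Rational(1, 9), W)) (Function('j')(W) = Mul(Rational(1, 9), Add(-5, W)) = Add(Rational(-5, 9), Mul(Rational(1, 9), W)))
Function('o')(w) = Add(24, Mul(6, w)) (Function('o')(w) = Mul(6, Add(4, w)) = Add(24, Mul(6, w)))
g = 80 (g = Mul(-4, Mul(5, -4)) = Mul(-4, -20) = 80)
t = -32 (t = Mul(-8, 4) = -32)
Function('O')(a, S) = Add(Rational(-2, 5), Mul(Rational(-1, 13), a)) (Function('O')(a, S) = Add(Rational(-2, 5), Mul(a, Pow(-13, -1))) = Add(Rational(-2, 5), Mul(a, Rational(-1, 13))) = Add(Rational(-2, 5), Mul(Rational(-1, 13), a)))
Mul(Function('O')(g, t), Function('o')(Function('j')(0))) = Mul(Add(Rational(-2, 5), Mul(Rational(-1, 13), 80)), Add(24, Mul(6, Add(Rational(-5, 9), Mul(Rational(1, 9), 0))))) = Mul(Add(Rational(-2, 5), Rational(-80, 13)), Add(24, Mul(6, Add(Rational(-5, 9), 0)))) = Mul(Rational(-426, 65), Add(24, Mul(6, Rational(-5, 9)))) = Mul(Rational(-426, 65), Add(24, Rational(-10, 3))) = Mul(Rational(-426, 65), Rational(62, 3)) = Rational(-8804, 65)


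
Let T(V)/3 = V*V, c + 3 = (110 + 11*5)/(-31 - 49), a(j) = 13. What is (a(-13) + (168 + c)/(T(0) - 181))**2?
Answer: 1227871681/8386816 ≈ 146.41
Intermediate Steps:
c = -81/16 (c = -3 + (110 + 11*5)/(-31 - 49) = -3 + (110 + 55)/(-80) = -3 + 165*(-1/80) = -3 - 33/16 = -81/16 ≈ -5.0625)
T(V) = 3*V**2 (T(V) = 3*(V*V) = 3*V**2)
(a(-13) + (168 + c)/(T(0) - 181))**2 = (13 + (168 - 81/16)/(3*0**2 - 181))**2 = (13 + 2607/(16*(3*0 - 181)))**2 = (13 + 2607/(16*(0 - 181)))**2 = (13 + (2607/16)/(-181))**2 = (13 + (2607/16)*(-1/181))**2 = (13 - 2607/2896)**2 = (35041/2896)**2 = 1227871681/8386816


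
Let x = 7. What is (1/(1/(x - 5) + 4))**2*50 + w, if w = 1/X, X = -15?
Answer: 973/405 ≈ 2.4025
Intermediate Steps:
w = -1/15 (w = 1/(-15) = -1/15 ≈ -0.066667)
(1/(1/(x - 5) + 4))**2*50 + w = (1/(1/(7 - 5) + 4))**2*50 - 1/15 = (1/(1/2 + 4))**2*50 - 1/15 = (1/(9/2))**2*50 - 1/15 = (2/9)**2*50 - 1/15 = (4/81)*50 - 1/15 = 200/81 - 1/15 = 973/405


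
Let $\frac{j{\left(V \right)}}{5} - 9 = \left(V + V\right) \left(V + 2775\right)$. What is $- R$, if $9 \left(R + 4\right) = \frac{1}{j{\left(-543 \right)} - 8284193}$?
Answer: $\frac{734540689}{183635172} \approx 4.0$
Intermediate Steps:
$j{\left(V \right)} = 45 + 10 V \left(2775 + V\right)$ ($j{\left(V \right)} = 45 + 5 \left(V + V\right) \left(V + 2775\right) = 45 + 5 \cdot 2 V \left(2775 + V\right) = 45 + 10 V \left(2775 + V\right)$)
$R = - \frac{734540689}{183635172}$ ($R = -4 + \frac{1}{9 \left(\left(45 + 10 \left(-543\right)^{2} + 27750 \left(-543\right)\right) - 8284193\right)} = -4 + \frac{1}{9 \left(\left(45 + 10 \cdot 294849 - 15068250\right) - 8284193\right)} = -4 + \frac{1}{9 \left(\left(45 + 2948490 - 15068250\right) - 8284193\right)} = -4 + \frac{1}{9 \left(-12119715 - 8284193\right)} = -4 + \frac{1}{9 \left(-20403908\right)} = -4 + \frac{1}{9} \left(- \frac{1}{20403908}\right) = -4 - \frac{1}{183635172} = - \frac{734540689}{183635172} \approx -4.0$)
$- R = \left(-1\right) \left(- \frac{734540689}{183635172}\right) = \frac{734540689}{183635172}$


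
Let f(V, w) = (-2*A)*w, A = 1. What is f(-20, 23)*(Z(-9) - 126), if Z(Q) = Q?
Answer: 6210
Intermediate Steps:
f(V, w) = -2*w (f(V, w) = (-2*1)*w = -2*w)
f(-20, 23)*(Z(-9) - 126) = (-2*23)*(-9 - 126) = -46*(-135) = 6210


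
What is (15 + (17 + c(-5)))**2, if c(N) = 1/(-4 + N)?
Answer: 82369/81 ≈ 1016.9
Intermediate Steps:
(15 + (17 + c(-5)))**2 = (15 + (17 + 1/(-4 - 5)))**2 = (15 + (17 + 1/(-9)))**2 = (15 + (17 - 1/9))**2 = (15 + 152/9)**2 = (287/9)**2 = 82369/81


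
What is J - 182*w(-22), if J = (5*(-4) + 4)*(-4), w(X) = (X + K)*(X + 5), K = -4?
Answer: -80380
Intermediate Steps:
w(X) = (-4 + X)*(5 + X) (w(X) = (X - 4)*(X + 5) = (-4 + X)*(5 + X))
J = 64 (J = (-20 + 4)*(-4) = -16*(-4) = 64)
J - 182*w(-22) = 64 - 182*(-20 - 22 + (-22)²) = 64 - 182*(-20 - 22 + 484) = 64 - 182*442 = 64 - 80444 = -80380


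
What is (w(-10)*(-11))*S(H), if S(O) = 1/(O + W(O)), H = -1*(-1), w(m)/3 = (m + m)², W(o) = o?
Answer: -6600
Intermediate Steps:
w(m) = 12*m² (w(m) = 3*(m + m)² = 3*(2*m)² = 3*(4*m²) = 12*m²)
H = 1
S(O) = 1/(2*O) (S(O) = 1/(O + O) = 1/(2*O))
(w(-10)*(-11))*S(H) = ((12*(-10)²)*(-11))*((½)/1) = ((12*100)*(-11))*((½)*1) = (1200*(-11))*(½) = -13200*½ = -6600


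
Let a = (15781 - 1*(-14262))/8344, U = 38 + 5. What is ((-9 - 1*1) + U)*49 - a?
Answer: 13462205/8344 ≈ 1613.4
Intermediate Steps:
U = 43
a = 30043/8344 (a = (15781 + 14262)*(1/8344) = 30043*(1/8344) = 30043/8344 ≈ 3.6006)
((-9 - 1*1) + U)*49 - a = ((-9 - 1*1) + 43)*49 - 1*30043/8344 = ((-9 - 1) + 43)*49 - 30043/8344 = (-10 + 43)*49 - 30043/8344 = 33*49 - 30043/8344 = 1617 - 30043/8344 = 13462205/8344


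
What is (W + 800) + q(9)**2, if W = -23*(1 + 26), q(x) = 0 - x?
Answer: 260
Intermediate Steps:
q(x) = -x
W = -621 (W = -23*27 = -621)
(W + 800) + q(9)**2 = (-621 + 800) + (-1*9)**2 = 179 + (-9)**2 = 179 + 81 = 260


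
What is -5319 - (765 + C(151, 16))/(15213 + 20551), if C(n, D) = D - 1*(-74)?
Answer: -190229571/35764 ≈ -5319.0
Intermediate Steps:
C(n, D) = 74 + D (C(n, D) = D + 74 = 74 + D)
-5319 - (765 + C(151, 16))/(15213 + 20551) = -5319 - (765 + (74 + 16))/(15213 + 20551) = -5319 - (765 + 90)/35764 = -5319 - 855/35764 = -190229571/35764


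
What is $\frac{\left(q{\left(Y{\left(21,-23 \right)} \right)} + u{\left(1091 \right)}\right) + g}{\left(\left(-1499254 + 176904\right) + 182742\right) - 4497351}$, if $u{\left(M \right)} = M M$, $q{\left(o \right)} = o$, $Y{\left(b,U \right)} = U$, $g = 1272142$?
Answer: $- \frac{2462400}{5636959} \approx -0.43683$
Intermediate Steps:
$u{\left(M \right)} = M^{2}$
$\frac{\left(q{\left(Y{\left(21,-23 \right)} \right)} + u{\left(1091 \right)}\right) + g}{\left(\left(-1499254 + 176904\right) + 182742\right) - 4497351} = \frac{\left(-23 + 1091^{2}\right) + 1272142}{\left(\left(-1499254 + 176904\right) + 182742\right) - 4497351} = \frac{\left(-23 + 1190281\right) + 1272142}{\left(-1322350 + 182742\right) - 4497351} = \frac{1190258 + 1272142}{-1139608 - 4497351} = \frac{2462400}{-5636959} = 2462400 \left(- \frac{1}{5636959}\right) = - \frac{2462400}{5636959}$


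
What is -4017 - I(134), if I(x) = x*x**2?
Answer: -2410121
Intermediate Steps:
I(x) = x**3
-4017 - I(134) = -4017 - 1*134**3 = -4017 - 1*2406104 = -4017 - 2406104 = -2410121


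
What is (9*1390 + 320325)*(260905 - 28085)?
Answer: 77490644700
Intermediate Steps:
(9*1390 + 320325)*(260905 - 28085) = (12510 + 320325)*232820 = 332835*232820 = 77490644700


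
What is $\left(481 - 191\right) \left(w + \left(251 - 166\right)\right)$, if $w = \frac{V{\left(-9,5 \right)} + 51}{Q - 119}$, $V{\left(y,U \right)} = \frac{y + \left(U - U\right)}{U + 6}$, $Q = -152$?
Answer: $\frac{73321570}{2981} \approx 24596.0$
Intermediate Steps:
$V{\left(y,U \right)} = \frac{y}{6 + U}$ ($V{\left(y,U \right)} = \frac{y + 0}{6 + U} = \frac{y}{6 + U}$)
$w = - \frac{552}{2981}$ ($w = \frac{- \frac{9}{6 + 5} + 51}{-152 - 119} = \frac{- \frac{9}{11} + 51}{-271} = \left(\left(-9\right) \frac{1}{11} + 51\right) \left(- \frac{1}{271}\right) = \left(- \frac{9}{11} + 51\right) \left(- \frac{1}{271}\right) = \frac{552}{11} \left(- \frac{1}{271}\right) = - \frac{552}{2981} \approx -0.18517$)
$\left(481 - 191\right) \left(w + \left(251 - 166\right)\right) = \left(481 - 191\right) \left(- \frac{552}{2981} + \left(251 - 166\right)\right) = 290 \left(- \frac{552}{2981} + 85\right) = 290 \cdot \frac{252833}{2981} = \frac{73321570}{2981}$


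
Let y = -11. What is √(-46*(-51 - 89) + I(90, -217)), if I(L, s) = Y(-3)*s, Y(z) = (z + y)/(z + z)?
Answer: √53403/3 ≈ 77.030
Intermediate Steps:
Y(z) = (-11 + z)/(2*z) (Y(z) = (z - 11)/(z + z) = (-11 + z)/((2*z)) = (-11 + z)*(1/(2*z)) = (-11 + z)/(2*z))
I(L, s) = 7*s/3 (I(L, s) = ((½)*(-11 - 3)/(-3))*s = ((½)*(-⅓)*(-14))*s = 7*s/3)
√(-46*(-51 - 89) + I(90, -217)) = √(-46*(-51 - 89) + (7/3)*(-217)) = √(-46*(-140) - 1519/3) = √(6440 - 1519/3) = √(17801/3) = √53403/3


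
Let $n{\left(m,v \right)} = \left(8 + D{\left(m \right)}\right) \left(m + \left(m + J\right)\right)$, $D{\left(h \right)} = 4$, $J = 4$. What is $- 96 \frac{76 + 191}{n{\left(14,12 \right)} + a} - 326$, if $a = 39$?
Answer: $- \frac{18170}{47} \approx -386.6$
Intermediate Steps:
$n{\left(m,v \right)} = 48 + 24 m$ ($n{\left(m,v \right)} = \left(8 + 4\right) \left(m + \left(m + 4\right)\right) = 12 \left(m + \left(4 + m\right)\right) = 12 \left(4 + 2 m\right) = 48 + 24 m$)
$- 96 \frac{76 + 191}{n{\left(14,12 \right)} + a} - 326 = - 96 \frac{76 + 191}{\left(48 + 24 \cdot 14\right) + 39} - 326 = - 96 \frac{267}{\left(48 + 336\right) + 39} - 326 = - 96 \frac{267}{384 + 39} - 326 = - 96 \cdot \frac{267}{423} - 326 = - 96 \cdot 267 \cdot \frac{1}{423} - 326 = \left(-96\right) \frac{89}{141} - 326 = - \frac{2848}{47} - 326 = - \frac{18170}{47}$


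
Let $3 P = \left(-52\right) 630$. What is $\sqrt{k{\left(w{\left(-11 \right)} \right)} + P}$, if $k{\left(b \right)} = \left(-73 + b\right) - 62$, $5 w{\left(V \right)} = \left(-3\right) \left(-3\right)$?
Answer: $\frac{i \sqrt{276330}}{5} \approx 105.13 i$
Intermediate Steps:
$w{\left(V \right)} = \frac{9}{5}$ ($w{\left(V \right)} = \frac{\left(-3\right) \left(-3\right)}{5} = \frac{1}{5} \cdot 9 = \frac{9}{5}$)
$k{\left(b \right)} = -135 + b$
$P = -10920$ ($P = \frac{\left(-52\right) 630}{3} = \frac{1}{3} \left(-32760\right) = -10920$)
$\sqrt{k{\left(w{\left(-11 \right)} \right)} + P} = \sqrt{\left(-135 + \frac{9}{5}\right) - 10920} = \sqrt{- \frac{666}{5} - 10920} = \sqrt{- \frac{55266}{5}} = \frac{i \sqrt{276330}}{5}$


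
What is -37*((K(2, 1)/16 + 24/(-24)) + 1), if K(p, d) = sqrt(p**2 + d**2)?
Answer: -37*sqrt(5)/16 ≈ -5.1709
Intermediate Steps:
K(p, d) = sqrt(d**2 + p**2)
-37*((K(2, 1)/16 + 24/(-24)) + 1) = -37*((sqrt(1**2 + 2**2)/16 + 24/(-24)) + 1) = -37*((sqrt(1 + 4)*(1/16) + 24*(-1/24)) + 1) = -37*((sqrt(5)*(1/16) - 1) + 1) = -37*((sqrt(5)/16 - 1) + 1) = -37*((-1 + sqrt(5)/16) + 1) = -37*sqrt(5)/16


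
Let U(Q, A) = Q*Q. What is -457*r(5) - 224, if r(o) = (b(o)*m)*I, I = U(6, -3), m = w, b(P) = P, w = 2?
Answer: -164744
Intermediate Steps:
U(Q, A) = Q**2
m = 2
I = 36 (I = 6**2 = 36)
r(o) = 72*o (r(o) = (o*2)*36 = (2*o)*36 = 72*o)
-457*r(5) - 224 = -32904*5 - 224 = -457*360 - 224 = -164520 - 224 = -164744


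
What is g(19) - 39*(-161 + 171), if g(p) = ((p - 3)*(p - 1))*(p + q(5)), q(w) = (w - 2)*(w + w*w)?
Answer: 31002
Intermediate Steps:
q(w) = (-2 + w)*(w + w**2)
g(p) = (-1 + p)*(-3 + p)*(90 + p) (g(p) = ((p - 3)*(p - 1))*(p + 5*(-2 + 5**2 - 1*5)) = ((-3 + p)*(-1 + p))*(p + 5*(-2 + 25 - 5)) = ((-1 + p)*(-3 + p))*(p + 5*18) = ((-1 + p)*(-3 + p))*(p + 90) = ((-1 + p)*(-3 + p))*(90 + p) = (-1 + p)*(-3 + p)*(90 + p))
g(19) - 39*(-161 + 171) = (270 + 19**3 - 357*19 + 86*19**2) - 39*(-161 + 171) = (270 + 6859 - 6783 + 86*361) - 39*10 = (270 + 6859 - 6783 + 31046) - 390 = 31392 - 390 = 31002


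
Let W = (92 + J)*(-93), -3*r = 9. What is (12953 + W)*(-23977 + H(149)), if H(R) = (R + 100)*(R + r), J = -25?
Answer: 83198194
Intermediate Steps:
r = -3 (r = -⅓*9 = -3)
W = -6231 (W = (92 - 25)*(-93) = 67*(-93) = -6231)
H(R) = (-3 + R)*(100 + R) (H(R) = (R + 100)*(R - 3) = (100 + R)*(-3 + R) = (-3 + R)*(100 + R))
(12953 + W)*(-23977 + H(149)) = (12953 - 6231)*(-23977 + (-300 + 149² + 97*149)) = 6722*(-23977 + (-300 + 22201 + 14453)) = 6722*(-23977 + 36354) = 6722*12377 = 83198194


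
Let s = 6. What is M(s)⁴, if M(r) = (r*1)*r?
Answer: 1679616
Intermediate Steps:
M(r) = r² (M(r) = r*r = r²)
M(s)⁴ = (6²)⁴ = 36⁴ = 1679616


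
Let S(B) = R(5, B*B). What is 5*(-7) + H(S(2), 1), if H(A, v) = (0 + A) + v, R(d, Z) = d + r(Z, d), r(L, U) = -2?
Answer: -31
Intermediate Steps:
R(d, Z) = -2 + d (R(d, Z) = d - 2 = -2 + d)
S(B) = 3 (S(B) = -2 + 5 = 3)
H(A, v) = A + v
5*(-7) + H(S(2), 1) = 5*(-7) + (3 + 1) = -35 + 4 = -31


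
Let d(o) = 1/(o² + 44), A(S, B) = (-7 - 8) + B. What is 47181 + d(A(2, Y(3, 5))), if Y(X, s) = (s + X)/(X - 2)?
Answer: 4387834/93 ≈ 47181.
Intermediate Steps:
Y(X, s) = (X + s)/(-2 + X)
A(S, B) = -15 + B
d(o) = 1/(44 + o²)
47181 + d(A(2, Y(3, 5))) = 47181 + 1/(44 + (-15 + (3 + 5)/(-2 + 3))²) = 47181 + 1/(44 + (-15 + 8/1)²) = 47181 + 1/(44 + (-15 + 1*8)²) = 47181 + 1/(44 + (-15 + 8)²) = 47181 + 1/(44 + (-7)²) = 47181 + 1/(44 + 49) = 47181 + 1/93 = 4387834/93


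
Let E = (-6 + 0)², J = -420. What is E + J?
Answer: -384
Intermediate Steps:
E = 36 (E = (-6)² = 36)
E + J = 36 - 420 = -384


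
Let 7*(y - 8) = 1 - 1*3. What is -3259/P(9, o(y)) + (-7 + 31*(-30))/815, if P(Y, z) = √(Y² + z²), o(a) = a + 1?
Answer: -937/815 - 22813*√7690/7690 ≈ -261.30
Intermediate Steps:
y = 54/7 (y = 8 + (1 - 1*3)/7 = 8 + (1 - 3)/7 = 8 + (⅐)*(-2) = 8 - 2/7 = 54/7 ≈ 7.7143)
o(a) = 1 + a
-3259/P(9, o(y)) + (-7 + 31*(-30))/815 = -3259/√(9² + (1 + 54/7)²) + (-7 + 31*(-30))/815 = -3259/√(81 + (61/7)²) + (-7 - 930)*(1/815) = -3259/√(81 + 3721/49) - 937*1/815 = -3259*7*√7690/7690 - 937/815 = -22813*√7690/7690 - 937/815 = -937/815 - 22813*√7690/7690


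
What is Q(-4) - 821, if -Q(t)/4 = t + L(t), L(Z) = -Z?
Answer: -821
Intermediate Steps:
Q(t) = 0 (Q(t) = -4*(t - t) = -4*0 = 0)
Q(-4) - 821 = 0 - 821 = -821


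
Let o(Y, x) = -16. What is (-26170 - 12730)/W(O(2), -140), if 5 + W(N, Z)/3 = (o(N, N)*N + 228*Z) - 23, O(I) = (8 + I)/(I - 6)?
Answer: 9725/23931 ≈ 0.40638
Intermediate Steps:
O(I) = (8 + I)/(-6 + I)
W(N, Z) = -84 - 48*N + 684*Z (W(N, Z) = -15 + 3*((-16*N + 228*Z) - 23) = -15 + 3*(-23 - 16*N + 228*Z) = -15 + (-69 - 48*N + 684*Z) = -84 - 48*N + 684*Z)
(-26170 - 12730)/W(O(2), -140) = (-26170 - 12730)/(-84 - 48*(8 + 2)/(-6 + 2) + 684*(-140)) = -38900/(-84 - 48*10/(-4) - 95760) = -38900/(-84 - (-12)*10 - 95760) = -38900/(-84 - 48*(-5/2) - 95760) = -38900/(-84 + 120 - 95760) = -38900/(-95724) = -38900*(-1/95724) = 9725/23931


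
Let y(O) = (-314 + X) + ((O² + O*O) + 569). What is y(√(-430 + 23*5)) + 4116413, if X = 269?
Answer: 4116307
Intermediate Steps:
y(O) = 524 + 2*O² (y(O) = (-314 + 269) + ((O² + O*O) + 569) = -45 + ((O² + O²) + 569) = -45 + (2*O² + 569) = -45 + (569 + 2*O²) = 524 + 2*O²)
y(√(-430 + 23*5)) + 4116413 = (524 + 2*(√(-430 + 23*5))²) + 4116413 = (524 + 2*(√(-430 + 115))²) + 4116413 = (524 + 2*(√(-315))²) + 4116413 = (524 + 2*(3*I*√35)²) + 4116413 = (524 + 2*(-315)) + 4116413 = (524 - 630) + 4116413 = -106 + 4116413 = 4116307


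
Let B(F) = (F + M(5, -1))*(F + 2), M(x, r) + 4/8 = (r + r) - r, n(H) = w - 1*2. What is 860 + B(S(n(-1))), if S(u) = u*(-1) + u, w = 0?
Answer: 857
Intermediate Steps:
n(H) = -2 (n(H) = 0 - 1*2 = 0 - 2 = -2)
M(x, r) = -½ + r (M(x, r) = -½ + ((r + r) - r) = -½ + (2*r - r) = -½ + r)
S(u) = 0 (S(u) = -u + u = 0)
B(F) = (2 + F)*(-3/2 + F) (B(F) = (F + (-½ - 1))*(F + 2) = (F - 3/2)*(2 + F) = (-3/2 + F)*(2 + F) = (2 + F)*(-3/2 + F))
860 + B(S(n(-1))) = 860 + (-3 + 0² + (½)*0) = 860 + (-3 + 0 + 0) = 860 - 3 = 857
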